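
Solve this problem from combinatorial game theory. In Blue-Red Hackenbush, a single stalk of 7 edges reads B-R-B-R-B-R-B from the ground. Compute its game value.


Edges (from ground): B-R-B-R-B-R-B
By Berlekamp's sign-expansion rule, a Blue-Red Hackenbush stalk has the value of the surreal number whose sign sequence is the edge sequence with B -> + and R -> -.
Sign sequence: +-+-+-+
Trace the sign expansion in the surreal number tree, starting from 0:
Edge 1: B (sign +) -> bounds (0, +inf), value = 1
Edge 2: R (sign -) -> bounds (0, 1), value = 1/2
Edge 3: B (sign +) -> bounds (1/2, 1), value = 3/4
Edge 4: R (sign -) -> bounds (1/2, 3/4), value = 5/8
Edge 5: B (sign +) -> bounds (5/8, 3/4), value = 11/16
Edge 6: R (sign -) -> bounds (5/8, 11/16), value = 21/32
Edge 7: B (sign +) -> bounds (21/32, 11/16), value = 43/64
Game value = 43/64

43/64


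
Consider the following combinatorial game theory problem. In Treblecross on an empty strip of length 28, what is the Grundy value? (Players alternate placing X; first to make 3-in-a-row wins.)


Treblecross: place X on empty cells; 3-in-a-row wins.
Playing within two cells of an existing X lets the opponent win at once, so sensible play treats the cells i-2..i+2 around each X as dead. The player left with no safe cell loses, so this is a normal-play take-away game on strips of safe cells.
Placing X at cell i (0-indexed) of a strip of k safe cells leaves independent strips of sizes max(0, i-2) and max(0, k-i-3). Hence G(k) = mex{ G(max(0,i-2)) XOR G(max(0,k-i-3)) : 0 <= i < k }, with G(0) = 0.
G(1): splits (0,0):0^0=0 -> mex({0}) = 1
G(2): splits (0,0):0^0=0 -> mex({0}) = 1
G(3): splits (0,0):0^0=0 -> mex({0}) = 1
G(4): splits (0,1):0^1=1 (0,0):0^0=0 -> mex({0, 1}) = 2
G(5): splits (0,2):0^1=1 (0,1):0^1=1 (0,0):0^0=0 -> mex({0, 1}) = 2
G(6) = mex({1}) = 0
G(7) = mex({0, 1, 2}) = 3
G(8) = mex({0, 1, 2}) = 3
G(9) = mex({0, 2}) = 1
G(10) = mex({0, 2, 3}) = 1
G(11) = mex({0, 3}) = 1
G(12) = mex({1, 3}) = 0
G(13) = mex({0, 1, 2, 3}) = 4
G(14) = mex({0, 1, 2}) = 3
G(15) = mex({0, 1, 2}) = 3
G(16) = mex({0, 1, 2, 4}) = 3
G(17) = mex({0, 1, 3, 4}) = 2
G(18) = mex({0, 1, 3, 4}) = 2
G(19) = mex({0, 1, 3, 5}) = 2
G(20) = mex({0, 1, 2, 3, 5}) = 4
G(21) = mex({0, 1, 2, 3, 5}) = 4
G(22) = mex({1, 2, 6}) = 0
G(23) = mex({0, 1, 2, 3, 4, 6}) = 5
G(24) = mex({0, 1, 2, 3, 4}) = 5
G(25) = mex({0, 1, 3, 4, 7}) = 2
G(26) = mex({0, 1, 3, 4, 5, 7}) = 2
G(27) = mex({0, 1, 3, 5}) = 2
G(28) = mex({0, 1, 2, 5}) = 3
Therefore G(28) = 3.

3


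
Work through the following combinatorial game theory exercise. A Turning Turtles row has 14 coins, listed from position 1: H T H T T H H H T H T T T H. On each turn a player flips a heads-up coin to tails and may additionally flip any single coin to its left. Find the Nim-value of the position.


Coins: H T H T T H H H T H T T T H
Key fact: a single head at position k behaves exactly like a Nim heap of size k (turning it to T and optionally flipping a coin at j < k corresponds to moving the heap from k to j, or to 0), and heads combine as a disjunctive sum (two heads at the same place would cancel, matching j XOR j = 0). So the Nim-value is the XOR of the 1-indexed positions of the heads.
Face-up positions (1-indexed): [1, 3, 6, 7, 8, 10, 14]
XOR 0 with 1: 0 XOR 1 = 1
XOR 1 with 3: 1 XOR 3 = 2
XOR 2 with 6: 2 XOR 6 = 4
XOR 4 with 7: 4 XOR 7 = 3
XOR 3 with 8: 3 XOR 8 = 11
XOR 11 with 10: 11 XOR 10 = 1
XOR 1 with 14: 1 XOR 14 = 15
Nim-value = 15

15


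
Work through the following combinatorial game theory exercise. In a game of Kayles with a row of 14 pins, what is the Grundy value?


Kayles: a move removes 1 or 2 adjacent pins from a contiguous row.
Removing pins from a row of k leaves two independent rows (a, b) with a + b = k - 1 (one pin) or a + b = k - 2 (two pins); an end removal gives a = 0.
By Sprague-Grundy, G(k) = mex{ G(a) XOR G(b) } over all these splits. G(0) = 0.
G(1): splits (0,0):0^0=0 -> mex({0}) = 1
G(2): splits (0,1):0^1=1 (0,0):0^0=0 -> mex({0, 1}) = 2
G(3): splits (0,2):0^2=2 (1,1):1^1=0 (0,1):0^1=1 -> mex({0, 1, 2}) = 3
G(4): splits (0,3):0^3=3 (1,2):1^2=3 (0,2):0^2=2 (1,1):1^1=0 -> mex({0, 2, 3}) = 1
G(5): splits (0,4):0^1=1 (1,3):1^3=2 (2,2):2^2=0 (0,3):0^3=3 (1,2):1^2=3 -> mex({0, 1, 2, 3}) = 4
G(6) = mex({0, 1, 2, 4}) = 3
G(7) = mex({0, 1, 3, 4, 5}) = 2
G(8) = mex({0, 2, 3, 5, 6}) = 1
G(9) = mex({0, 1, 2, 3, 6, 7}) = 4
G(10) = mex({0, 1, 3, 4, 5, 7}) = 2
G(11) = mex({0, 1, 2, 3, 4, 5}) = 6
G(12) = mex({0, 1, 2, 3, 5, 6, 7}) = 4
G(13) = mex({0, 2, 3, 4, 6, 7}) = 1
G(14) = mex({0, 1, 4, 5, 6, 7}) = 2
Therefore G(14) = 2.

2


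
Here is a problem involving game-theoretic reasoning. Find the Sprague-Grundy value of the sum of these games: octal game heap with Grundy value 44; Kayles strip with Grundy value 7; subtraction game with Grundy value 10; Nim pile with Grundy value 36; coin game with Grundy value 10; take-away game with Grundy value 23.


By the Sprague-Grundy theorem, the Grundy value of a sum of games is the XOR of individual Grundy values.
octal game heap: Grundy value = 44. Running XOR: 0 XOR 44 = 44
Kayles strip: Grundy value = 7. Running XOR: 44 XOR 7 = 43
subtraction game: Grundy value = 10. Running XOR: 43 XOR 10 = 33
Nim pile: Grundy value = 36. Running XOR: 33 XOR 36 = 5
coin game: Grundy value = 10. Running XOR: 5 XOR 10 = 15
take-away game: Grundy value = 23. Running XOR: 15 XOR 23 = 24
The combined Grundy value is 24.

24


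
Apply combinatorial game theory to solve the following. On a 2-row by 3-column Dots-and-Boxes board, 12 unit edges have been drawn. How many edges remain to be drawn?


Grid: 2 x 3 boxes, i.e. 3 rows and 4 columns of dots.
Horizontal edges: (rows + 1) * cols = 3 * 3 = 9
Vertical edges: rows * (cols + 1) = 2 * 4 = 8
Total edges: 9 + 8 = 17
Edges drawn: 12
Remaining: 17 - 12 = 5

5


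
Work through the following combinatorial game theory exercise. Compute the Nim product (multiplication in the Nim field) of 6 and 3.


Nim multiplication is bilinear over XOR: (u XOR v) * w = (u*w) XOR (v*w).
So we split each operand into its bit components and XOR the pairwise Nim products.
6 = 2 + 4 (as XOR of powers of 2).
3 = 1 + 2 (as XOR of powers of 2).
Using the standard Nim-product table on single bits:
  2*2 = 3,   2*4 = 8,   2*8 = 12,
  4*4 = 6,   4*8 = 11,  8*8 = 13,
and  1*x = x (identity), k*l = l*k (commutative).
Pairwise Nim products:
  2 * 1 = 2
  2 * 2 = 3
  4 * 1 = 4
  4 * 2 = 8
XOR them: 2 XOR 3 XOR 4 XOR 8 = 13.
Result: 6 * 3 = 13 (in Nim).

13


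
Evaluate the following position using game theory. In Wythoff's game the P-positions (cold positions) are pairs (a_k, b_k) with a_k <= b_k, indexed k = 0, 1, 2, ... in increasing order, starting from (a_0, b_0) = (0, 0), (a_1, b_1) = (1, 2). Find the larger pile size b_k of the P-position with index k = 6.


By Wythoff's theorem, a_k = floor(k * phi) and b_k = floor(k * phi^2) = a_k + k, where phi = (1 + sqrt(5))/2 is the golden ratio.
phi = (1 + sqrt(5))/2 = 1.618034
phi^2 = phi + 1 = 2.618034
k = 6
k * phi^2 = 6 * 2.618034 = 15.708204
b_6 = floor(k * phi^2) = 15 (check: a_6 + k = 9 + 6 = 15)

15


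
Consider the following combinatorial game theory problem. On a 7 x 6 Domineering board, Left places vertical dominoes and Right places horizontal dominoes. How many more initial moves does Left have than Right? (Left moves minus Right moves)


Board is 7 x 6 (rows x cols).
Left (vertical) placements: (rows-1) * cols = 6 * 6 = 36
Right (horizontal) placements: rows * (cols-1) = 7 * 5 = 35
Advantage = Left - Right = 36 - 35 = 1

1


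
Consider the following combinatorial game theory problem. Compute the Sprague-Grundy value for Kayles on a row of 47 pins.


Kayles: a move removes 1 or 2 adjacent pins from a contiguous row.
Removing pins from a row of k leaves two independent rows (a, b) with a + b = k - 1 (one pin) or a + b = k - 2 (two pins); an end removal gives a = 0.
By Sprague-Grundy, G(k) = mex{ G(a) XOR G(b) } over all these splits. G(0) = 0.
G(1): splits (0,0):0^0=0 -> mex({0}) = 1
G(2): splits (0,1):0^1=1 (0,0):0^0=0 -> mex({0, 1}) = 2
G(3): splits (0,2):0^2=2 (1,1):1^1=0 (0,1):0^1=1 -> mex({0, 1, 2}) = 3
G(4): splits (0,3):0^3=3 (1,2):1^2=3 (0,2):0^2=2 (1,1):1^1=0 -> mex({0, 2, 3}) = 1
G(5): splits (0,4):0^1=1 (1,3):1^3=2 (2,2):2^2=0 (0,3):0^3=3 (1,2):1^2=3 -> mex({0, 1, 2, 3}) = 4
G(6) = mex({0, 1, 2, 4}) = 3
G(7) = mex({0, 1, 3, 4, 5}) = 2
G(8) = mex({0, 2, 3, 5, 6}) = 1
G(9) = mex({0, 1, 2, 3, 6, 7}) = 4
G(10) = mex({0, 1, 3, 4, 5, 7}) = 2
G(11) = mex({0, 1, 2, 3, 4, 5}) = 6
G(12) = mex({0, 1, 2, 3, 5, 6, 7}) = 4
G(13) = mex({0, 2, 3, 4, 6, 7}) = 1
G(14) = mex({0, 1, 4, 5, 6, 7}) = 2
G(15) = mex({0, 1, 2, 3, 4, 5, 6}) = 7
G(16) = mex({0, 2, 3, 5, 6, 7}) = 1
G(17) = mex({0, 1, 2, 3, 5, 6, 7}) = 4
G(18) = mex({0, 1, 2, 4, 5, 6}) = 3
G(19) = mex({0, 1, 3, 4, 5, 7}) = 2
G(20) = mex({0, 2, 3, 4, 5, 6, 7}) = 1
G(21) = mex({0, 1, 2, 3, 5, 6, 7}) = 4
G(22) = mex({0, 1, 2, 3, 4, 5, 7}) = 6
G(23) = mex({0, 1, 2, 3, 4, 5, 6}) = 7
G(24) = mex({0, 1, 2, 3, 5, 6, 7}) = 4
G(25) = mex({0, 2, 3, 4, 6, 7}) = 1
G(26) = mex({0, 1, 3, 4, 5, 6, 7}) = 2
G(27) = mex({0, 1, 2, 3, 4, 5, 6, 7}) = 8
G(28) = mex({0, 1, 2, 3, 4, 6, 7, 8}) = 5
G(29) = mex({0, 1, 2, 3, 5, 6, 7, 8, 9}) = 4
G(30) = mex({0, 1, 2, 3, 4, 5, 6, 9, 10}) = 7
G(31) = mex({0, 1, 3, 4, 5, 7, 10, 11}) = 2
G(32) = mex({0, 2, 3, 4, 5, 6, 7, 9, 11}) = 1
G(33) = mex({0, 1, 2, 3, 4, 5, 6, 7, 9, 12}) = 8
G(34) = mex({0, 1, 2, 3, 4, 5, 7, 8, 11, 12}) = 6
G(35) = mex({0, 1, 2, 3, 4, 5, 6, 8, 9, 10, 11}) = 7
G(36) = mex({0, 1, 2, 3, 5, 6, 7, 9, 10}) = 4
G(37) = mex({0, 2, 3, 4, 6, 7, 9, 10, 11, 12}) = 1
G(38) = mex({0, 1, 3, 4, 5, 6, 7, 9, 10, 11, 12}) = 2
G(39) = mex({0, 1, 2, 4, 5, 6, 7, 9, 10, 12, 14}) = 3
G(40) = mex({0, 2, 3, 4, 6, 7, 11, 12, 14}) = 1
G(41) = mex({0, 1, 2, 3, 5, 6, 7, 9, 10, 11, 12}) = 4
G(42) = mex({0, 1, 2, 3, 4, 5, 6, 9, 10}) = 7
G(43) = mex({0, 1, 3, 4, 5, 7, 9, 10, 12, 15}) = 2
G(44) = mex({0, 2, 3, 4, 5, 6, 7, 9, 10, 12, 15}) = 1
G(45) = mex({0, 1, 2, 3, 4, 5, 6, 7, 9, 10, 12, 14}) = 8
G(46) = mex({0, 1, 3, 4, 5, 7, 8, 11, 12, 14}) = 2
G(47) = mex({0, 1, 2, 3, 4, 5, 6, 8, 9, 10, 11, 12}) = 7
Therefore G(47) = 7.

7


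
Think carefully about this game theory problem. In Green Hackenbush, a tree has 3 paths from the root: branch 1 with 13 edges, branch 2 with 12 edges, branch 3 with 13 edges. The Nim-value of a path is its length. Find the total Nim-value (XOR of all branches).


The tree has 3 branches from the ground vertex.
In Green Hackenbush, the Nim-value of a simple path of length k is k.
Branch 1: length 13, Nim-value = 13
Branch 2: length 12, Nim-value = 12
Branch 3: length 13, Nim-value = 13
Total Nim-value = XOR of all branch values:
0 XOR 13 = 13
13 XOR 12 = 1
1 XOR 13 = 12
Nim-value of the tree = 12

12


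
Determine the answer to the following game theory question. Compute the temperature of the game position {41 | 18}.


The game is {41 | 18}, a switch {a | b} with numbers a > b.
Cooling {a | b} by t gives {a - t | b + t}, which stops being hot when a - t = b + t, i.e. at t = (a - b)/2. So the temperature of a switch is (a - b)/2.
Temperature = (Left option - Right option) / 2
= (41 - (18)) / 2
= 23 / 2
= 23/2

23/2


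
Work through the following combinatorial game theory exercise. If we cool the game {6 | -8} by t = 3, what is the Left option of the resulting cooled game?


Original game: {6 | -8} (a switch {a | b} with a > b).
Cooling by t (for t below the temperature (a - b)/2 = 7) taxes each move by t: {a | b} cooled by t is {a - t | b + t}.
Cooling amount: t = 3
Cooled Left option: 6 - 3 = 3
Cooled Right option: -8 + 3 = -5
Cooled game: {3 | -5}
Left option = 3

3


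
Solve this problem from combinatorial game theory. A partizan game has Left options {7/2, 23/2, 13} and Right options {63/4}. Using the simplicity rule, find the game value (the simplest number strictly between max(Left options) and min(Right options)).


Left options: {7/2, 23/2, 13}, max = 13
Right options: {63/4}, min = 63/4
All options are numbers and max(Left) < min(Right), so by the simplicity theorem the value is the simplest (earliest-born) number strictly between 13 and 63/4.
Integers 14 through 15 all lie strictly between 13 and 63/4.
Among integers, the simplest (lowest birthday = smallest |n|; 0 is born on day 0, +-n on day n) is 14.
No non-integer in the interval can be simpler: if x is a non-integer in the interval, then floor(x) or ceil(x) also lies in the interval (the interval contains an integer), and both are proper prefixes of x's sign expansion, i.e. born earlier. So the game value is 14.
Game value = 14

14


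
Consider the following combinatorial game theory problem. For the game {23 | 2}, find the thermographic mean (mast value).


Game = {23 | 2}, a switch {a | b} with numbers a > b.
Its thermograph has left wall a - t and right wall b + t, which meet at t = (a - b)/2, where both equal (a + b)/2. So the mast (mean value) is at (a + b)/2.
Mean = (23 + (2))/2 = 25/2 = 25/2

25/2


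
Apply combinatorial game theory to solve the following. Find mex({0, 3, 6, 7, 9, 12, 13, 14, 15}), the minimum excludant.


Set = {0, 3, 6, 7, 9, 12, 13, 14, 15}
0 is in the set.
1 is NOT in the set. This is the mex.
mex = 1

1


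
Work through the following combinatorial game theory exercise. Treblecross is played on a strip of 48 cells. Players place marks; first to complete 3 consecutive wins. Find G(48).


Treblecross: place X on empty cells; 3-in-a-row wins.
Playing within two cells of an existing X lets the opponent win at once, so sensible play treats the cells i-2..i+2 around each X as dead. The player left with no safe cell loses, so this is a normal-play take-away game on strips of safe cells.
Placing X at cell i (0-indexed) of a strip of k safe cells leaves independent strips of sizes max(0, i-2) and max(0, k-i-3). Hence G(k) = mex{ G(max(0,i-2)) XOR G(max(0,k-i-3)) : 0 <= i < k }, with G(0) = 0.
G(1): splits (0,0):0^0=0 -> mex({0}) = 1
G(2): splits (0,0):0^0=0 -> mex({0}) = 1
G(3): splits (0,0):0^0=0 -> mex({0}) = 1
G(4): splits (0,1):0^1=1 (0,0):0^0=0 -> mex({0, 1}) = 2
G(5): splits (0,2):0^1=1 (0,1):0^1=1 (0,0):0^0=0 -> mex({0, 1}) = 2
G(6) = mex({1}) = 0
G(7) = mex({0, 1, 2}) = 3
G(8) = mex({0, 1, 2}) = 3
G(9) = mex({0, 2}) = 1
G(10) = mex({0, 2, 3}) = 1
G(11) = mex({0, 3}) = 1
G(12) = mex({1, 3}) = 0
G(13) = mex({0, 1, 2, 3}) = 4
G(14) = mex({0, 1, 2}) = 3
G(15) = mex({0, 1, 2}) = 3
G(16) = mex({0, 1, 2, 4}) = 3
G(17) = mex({0, 1, 3, 4}) = 2
G(18) = mex({0, 1, 3, 4}) = 2
G(19) = mex({0, 1, 3, 5}) = 2
G(20) = mex({0, 1, 2, 3, 5}) = 4
G(21) = mex({0, 1, 2, 3, 5}) = 4
G(22) = mex({1, 2, 6}) = 0
G(23) = mex({0, 1, 2, 3, 4, 6}) = 5
G(24) = mex({0, 1, 2, 3, 4}) = 5
G(25) = mex({0, 1, 3, 4, 7}) = 2
G(26) = mex({0, 1, 3, 4, 5, 7}) = 2
G(27) = mex({0, 1, 3, 5}) = 2
G(28) = mex({0, 1, 2, 5}) = 3
G(29) = mex({0, 1, 2, 4, 5, 6}) = 3
G(30) = mex({1, 2, 4, 6}) = 0
G(31) = mex({0, 1, 2, 3, 4, 6}) = 5
G(32) = mex({1, 2, 3, 4, 7}) = 0
G(33) = mex({0, 3, 7}) = 1
G(34) = mex({0, 2, 3, 5, 7}) = 1
G(35) = mex({0, 2, 3, 5, 6}) = 1
G(36) = mex({0, 1, 2, 5, 6}) = 3
G(37) = mex({0, 1, 2, 4, 5, 6}) = 3
G(38) = mex({0, 1, 2, 4}) = 3
G(39) = mex({0, 1, 2, 3, 4, 7}) = 5
G(40) = mex({0, 1, 2, 3, 4, 5, 7}) = 6
G(41) = mex({0, 1, 2, 3, 5, 7}) = 4
G(42) = mex({0, 1, 2, 3, 5, 6, 7}) = 4
G(43) = mex({0, 2, 3, 5, 6}) = 1
G(44) = mex({1, 2, 3, 4, 5, 6}) = 0
G(45) = mex({0, 1, 2, 3, 4, 6, 7}) = 5
G(46) = mex({0, 1, 2, 3, 4, 7}) = 5
G(47) = mex({0, 1, 2, 3, 4, 5, 7}) = 6
G(48) = mex({0, 1, 2, 3, 4, 5, 7}) = 6
Therefore G(48) = 6.

6


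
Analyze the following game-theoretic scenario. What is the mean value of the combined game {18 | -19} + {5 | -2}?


G1 = {18 | -19}, G2 = {5 | -2}
Each is a switch {a | b} with numbers a > b; its mean value is (a + b)/2, and mean value is additive over game sums: m(G1 + G2) = m(G1) + m(G2).
Mean of G1 = (18 + (-19))/2 = -1/2 = -1/2
Mean of G2 = (5 + (-2))/2 = 3/2 = 3/2
Mean of G1 + G2 = -1/2 + 3/2 = 1

1


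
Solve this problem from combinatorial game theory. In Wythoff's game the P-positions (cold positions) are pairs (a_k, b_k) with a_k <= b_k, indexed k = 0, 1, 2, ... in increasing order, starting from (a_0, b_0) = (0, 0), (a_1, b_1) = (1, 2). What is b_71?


By Wythoff's theorem, a_k = floor(k * phi) and b_k = floor(k * phi^2) = a_k + k, where phi = (1 + sqrt(5))/2 is the golden ratio.
phi = (1 + sqrt(5))/2 = 1.618034
phi^2 = phi + 1 = 2.618034
k = 71
k * phi^2 = 71 * 2.618034 = 185.880413
b_71 = floor(k * phi^2) = 185 (check: a_71 + k = 114 + 71 = 185)

185


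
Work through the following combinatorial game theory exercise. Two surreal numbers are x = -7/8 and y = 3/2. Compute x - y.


x = -7/8, y = 3/2
Converting to common denominator: 8
x = -7/8, y = 12/8
x - y = -7/8 - 3/2 = -19/8

-19/8


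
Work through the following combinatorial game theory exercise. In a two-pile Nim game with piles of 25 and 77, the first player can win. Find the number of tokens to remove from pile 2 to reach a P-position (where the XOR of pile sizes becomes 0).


Piles: 25 and 77
Current XOR: 25 XOR 77 = 84 (non-zero, so this is an N-position).
To make the XOR zero, we need to find a move that balances the piles.
For pile 2 (size 77): target = 77 XOR 84 = 25
We reduce pile 2 from 77 to 25.
Tokens removed: 77 - 25 = 52
Verification: 25 XOR 25 = 0

52


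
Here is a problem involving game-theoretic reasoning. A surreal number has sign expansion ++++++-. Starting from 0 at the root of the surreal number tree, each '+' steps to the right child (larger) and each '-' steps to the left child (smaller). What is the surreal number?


Sign expansion: ++++++-
Rule: track bounds (lo, hi), initially (-inf, +inf). On '+', the current value becomes lo and we move to the simplest number in (value, hi): value + 1 if hi = +inf, otherwise the midpoint (value + hi)/2. On '-', the current value becomes hi and we move to value - 1 if lo = -inf, otherwise the midpoint (lo + value)/2.
Start at 0.
Step 1: sign = +, move right. Bounds: (0, +inf). Value = 1
Step 2: sign = +, move right. Bounds: (1, +inf). Value = 2
Step 3: sign = +, move right. Bounds: (2, +inf). Value = 3
Step 4: sign = +, move right. Bounds: (3, +inf). Value = 4
Step 5: sign = +, move right. Bounds: (4, +inf). Value = 5
Step 6: sign = +, move right. Bounds: (5, +inf). Value = 6
Step 7: sign = -, move left. Bounds: (5, 6). Value = 11/2
The surreal number with sign expansion ++++++- is 11/2.

11/2


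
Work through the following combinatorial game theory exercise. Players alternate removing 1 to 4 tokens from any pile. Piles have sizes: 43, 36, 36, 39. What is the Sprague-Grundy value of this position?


Subtraction set: {1, 2, 3, 4}
For this subtraction set, G(n) = n mod 5 (period = max + 1 = 5).
Pile 1 (size 43): G(43) = 43 mod 5 = 3
Pile 2 (size 36): G(36) = 36 mod 5 = 1
Pile 3 (size 36): G(36) = 36 mod 5 = 1
Pile 4 (size 39): G(39) = 39 mod 5 = 4
Total Grundy value = XOR of all: 3 XOR 1 XOR 1 XOR 4 = 7

7


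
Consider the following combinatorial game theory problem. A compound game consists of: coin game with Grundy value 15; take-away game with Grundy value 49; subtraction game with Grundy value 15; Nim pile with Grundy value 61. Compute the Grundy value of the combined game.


By the Sprague-Grundy theorem, the Grundy value of a sum of games is the XOR of individual Grundy values.
coin game: Grundy value = 15. Running XOR: 0 XOR 15 = 15
take-away game: Grundy value = 49. Running XOR: 15 XOR 49 = 62
subtraction game: Grundy value = 15. Running XOR: 62 XOR 15 = 49
Nim pile: Grundy value = 61. Running XOR: 49 XOR 61 = 12
The combined Grundy value is 12.

12


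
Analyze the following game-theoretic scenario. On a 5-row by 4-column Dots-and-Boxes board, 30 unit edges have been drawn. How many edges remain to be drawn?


Grid: 5 x 4 boxes, i.e. 6 rows and 5 columns of dots.
Horizontal edges: (rows + 1) * cols = 6 * 4 = 24
Vertical edges: rows * (cols + 1) = 5 * 5 = 25
Total edges: 24 + 25 = 49
Edges drawn: 30
Remaining: 49 - 30 = 19

19


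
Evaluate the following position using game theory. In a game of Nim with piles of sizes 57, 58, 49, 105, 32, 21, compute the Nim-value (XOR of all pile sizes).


We need the XOR (exclusive or) of all pile sizes.
After XOR-ing pile 1 (size 57): 0 XOR 57 = 57
After XOR-ing pile 2 (size 58): 57 XOR 58 = 3
After XOR-ing pile 3 (size 49): 3 XOR 49 = 50
After XOR-ing pile 4 (size 105): 50 XOR 105 = 91
After XOR-ing pile 5 (size 32): 91 XOR 32 = 123
After XOR-ing pile 6 (size 21): 123 XOR 21 = 110
The Nim-value of this position is 110.

110


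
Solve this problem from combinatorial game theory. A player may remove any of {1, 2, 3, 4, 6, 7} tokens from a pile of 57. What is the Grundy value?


The subtraction set is S = {1, 2, 3, 4, 6, 7}.
G(k) = mex{ G(k - s) : s in S, s <= k }. We compute iteratively: G(0) = 0.
G(1) = mex({0}) = 1
G(2) = mex({0, 1}) = 2
G(3) = mex({0, 1, 2}) = 3
G(4) = mex({0, 1, 2, 3}) = 4
G(5) = mex({1, 2, 3, 4}) = 0
G(6) = mex({0, 2, 3, 4}) = 1
G(7) = mex({0, 1, 3, 4}) = 2
G(8) = mex({0, 1, 2, 4}) = 3
G(9) = mex({0, 1, 2, 3}) = 4
G(10) = mex({1, 2, 3, 4}) = 0
G(11) = mex({0, 2, 3, 4}) = 1
Observe that G(5)..G(11) = 0, 1, 2, 3, 4, 0, 1 repeats G(0)..G(6) = 0, 1, 2, 3, 4, 0, 1.
For k >= max(S) = 7, G(k) is determined by the previous 7 values G(k-7)..G(k-1); a window of 7 consecutive values has recurred shifted by 5, so by induction G(k + 5) = G(k) for all k >= 0: the sequence is periodic from the start with period 5.
One period: G(0..4) = 0, 1, 2, 3, 4.
57 mod 5 = 2, so G(57) = G(2) = 2.

2


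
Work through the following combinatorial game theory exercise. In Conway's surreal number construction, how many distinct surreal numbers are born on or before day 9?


Day 0: {|} = 0 is born. Count = 1.
Day n: the number of surreal numbers born by day n is 2^(n+1) - 1.
By day 0: 2^1 - 1 = 1
By day 1: 2^2 - 1 = 3
By day 2: 2^3 - 1 = 7
By day 3: 2^4 - 1 = 15
By day 4: 2^5 - 1 = 31
By day 5: 2^6 - 1 = 63
By day 6: 2^7 - 1 = 127
By day 7: 2^8 - 1 = 255
By day 8: 2^9 - 1 = 511
By day 9: 2^10 - 1 = 1023
By day 9: 1023 surreal numbers.

1023


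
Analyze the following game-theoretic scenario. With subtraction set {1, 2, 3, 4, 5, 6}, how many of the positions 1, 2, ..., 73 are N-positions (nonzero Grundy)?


Subtraction set S = {1, 2, 3, 4, 5, 6}, so G(n) = n mod 7.
G(n) = 0 when n is a multiple of 7.
Multiples of 7 in [1, 73]: 10
N-positions (nonzero Grundy) = 73 - 10 = 63

63


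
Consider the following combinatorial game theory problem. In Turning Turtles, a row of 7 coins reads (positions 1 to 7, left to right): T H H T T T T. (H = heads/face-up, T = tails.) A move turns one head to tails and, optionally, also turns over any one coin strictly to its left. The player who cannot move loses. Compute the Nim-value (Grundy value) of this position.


Coins: T H H T T T T
Key fact: a single head at position k behaves exactly like a Nim heap of size k (turning it to T and optionally flipping a coin at j < k corresponds to moving the heap from k to j, or to 0), and heads combine as a disjunctive sum (two heads at the same place would cancel, matching j XOR j = 0). So the Nim-value is the XOR of the 1-indexed positions of the heads.
Face-up positions (1-indexed): [2, 3]
XOR 0 with 2: 0 XOR 2 = 2
XOR 2 with 3: 2 XOR 3 = 1
Nim-value = 1

1


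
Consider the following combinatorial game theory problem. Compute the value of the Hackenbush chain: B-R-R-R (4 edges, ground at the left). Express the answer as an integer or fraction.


Edges (from ground): B-R-R-R
By Berlekamp's sign-expansion rule, a Blue-Red Hackenbush stalk has the value of the surreal number whose sign sequence is the edge sequence with B -> + and R -> -.
Sign sequence: +---
Trace the sign expansion in the surreal number tree, starting from 0:
Edge 1: B (sign +) -> bounds (0, +inf), value = 1
Edge 2: R (sign -) -> bounds (0, 1), value = 1/2
Edge 3: R (sign -) -> bounds (0, 1/2), value = 1/4
Edge 4: R (sign -) -> bounds (0, 1/4), value = 1/8
Game value = 1/8

1/8


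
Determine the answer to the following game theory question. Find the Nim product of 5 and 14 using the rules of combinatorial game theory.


Nim multiplication is bilinear over XOR: (u XOR v) * w = (u*w) XOR (v*w).
So we split each operand into its bit components and XOR the pairwise Nim products.
5 = 1 + 4 (as XOR of powers of 2).
14 = 2 + 4 + 8 (as XOR of powers of 2).
Using the standard Nim-product table on single bits:
  2*2 = 3,   2*4 = 8,   2*8 = 12,
  4*4 = 6,   4*8 = 11,  8*8 = 13,
and  1*x = x (identity), k*l = l*k (commutative).
Pairwise Nim products:
  1 * 2 = 2
  1 * 4 = 4
  1 * 8 = 8
  4 * 2 = 8
  4 * 4 = 6
  4 * 8 = 11
XOR them: 2 XOR 4 XOR 8 XOR 8 XOR 6 XOR 11 = 11.
Result: 5 * 14 = 11 (in Nim).

11


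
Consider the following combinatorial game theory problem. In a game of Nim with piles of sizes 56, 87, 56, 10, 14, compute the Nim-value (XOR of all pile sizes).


We need the XOR (exclusive or) of all pile sizes.
After XOR-ing pile 1 (size 56): 0 XOR 56 = 56
After XOR-ing pile 2 (size 87): 56 XOR 87 = 111
After XOR-ing pile 3 (size 56): 111 XOR 56 = 87
After XOR-ing pile 4 (size 10): 87 XOR 10 = 93
After XOR-ing pile 5 (size 14): 93 XOR 14 = 83
The Nim-value of this position is 83.

83


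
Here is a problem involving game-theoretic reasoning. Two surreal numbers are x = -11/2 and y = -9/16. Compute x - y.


x = -11/2, y = -9/16
Converting to common denominator: 16
x = -88/16, y = -9/16
x - y = -11/2 - -9/16 = -79/16

-79/16


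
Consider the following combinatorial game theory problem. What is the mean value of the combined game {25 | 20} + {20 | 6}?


G1 = {25 | 20}, G2 = {20 | 6}
Each is a switch {a | b} with numbers a > b; its mean value is (a + b)/2, and mean value is additive over game sums: m(G1 + G2) = m(G1) + m(G2).
Mean of G1 = (25 + (20))/2 = 45/2 = 45/2
Mean of G2 = (20 + (6))/2 = 26/2 = 13
Mean of G1 + G2 = 45/2 + 13 = 71/2

71/2


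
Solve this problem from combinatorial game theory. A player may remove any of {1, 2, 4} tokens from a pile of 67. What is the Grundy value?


The subtraction set is S = {1, 2, 4}.
G(k) = mex{ G(k - s) : s in S, s <= k }. We compute iteratively: G(0) = 0.
G(1) = mex({0}) = 1
G(2) = mex({0, 1}) = 2
G(3) = mex({1, 2}) = 0
G(4) = mex({0, 2}) = 1
G(5) = mex({0, 1}) = 2
G(6) = mex({1, 2}) = 0
Observe that G(3)..G(6) = 0, 1, 2, 0 repeats G(0)..G(3) = 0, 1, 2, 0.
For k >= max(S) = 4, G(k) is determined by the previous 4 values G(k-4)..G(k-1); a window of 4 consecutive values has recurred shifted by 3, so by induction G(k + 3) = G(k) for all k >= 0: the sequence is periodic from the start with period 3.
One period: G(0..2) = 0, 1, 2.
67 mod 3 = 1, so G(67) = G(1) = 1.

1


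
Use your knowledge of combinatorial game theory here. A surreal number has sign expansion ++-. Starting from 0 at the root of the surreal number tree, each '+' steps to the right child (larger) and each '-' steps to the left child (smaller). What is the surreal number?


Sign expansion: ++-
Rule: track bounds (lo, hi), initially (-inf, +inf). On '+', the current value becomes lo and we move to the simplest number in (value, hi): value + 1 if hi = +inf, otherwise the midpoint (value + hi)/2. On '-', the current value becomes hi and we move to value - 1 if lo = -inf, otherwise the midpoint (lo + value)/2.
Start at 0.
Step 1: sign = +, move right. Bounds: (0, +inf). Value = 1
Step 2: sign = +, move right. Bounds: (1, +inf). Value = 2
Step 3: sign = -, move left. Bounds: (1, 2). Value = 3/2
The surreal number with sign expansion ++- is 3/2.

3/2


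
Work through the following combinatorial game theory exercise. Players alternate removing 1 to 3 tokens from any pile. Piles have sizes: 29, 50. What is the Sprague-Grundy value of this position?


Subtraction set: {1, 2, 3}
For this subtraction set, G(n) = n mod 4 (period = max + 1 = 4).
Pile 1 (size 29): G(29) = 29 mod 4 = 1
Pile 2 (size 50): G(50) = 50 mod 4 = 2
Total Grundy value = XOR of all: 1 XOR 2 = 3

3


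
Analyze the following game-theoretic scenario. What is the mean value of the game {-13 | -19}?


Game = {-13 | -19}, a switch {a | b} with numbers a > b.
Its thermograph has left wall a - t and right wall b + t, which meet at t = (a - b)/2, where both equal (a + b)/2. So the mast (mean value) is at (a + b)/2.
Mean = (-13 + (-19))/2 = -32/2 = -16

-16


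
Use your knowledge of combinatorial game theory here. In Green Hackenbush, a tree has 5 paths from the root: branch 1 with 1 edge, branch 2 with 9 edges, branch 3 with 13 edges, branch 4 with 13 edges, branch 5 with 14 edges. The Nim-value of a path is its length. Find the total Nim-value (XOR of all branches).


The tree has 5 branches from the ground vertex.
In Green Hackenbush, the Nim-value of a simple path of length k is k.
Branch 1: length 1, Nim-value = 1
Branch 2: length 9, Nim-value = 9
Branch 3: length 13, Nim-value = 13
Branch 4: length 13, Nim-value = 13
Branch 5: length 14, Nim-value = 14
Total Nim-value = XOR of all branch values:
0 XOR 1 = 1
1 XOR 9 = 8
8 XOR 13 = 5
5 XOR 13 = 8
8 XOR 14 = 6
Nim-value of the tree = 6

6


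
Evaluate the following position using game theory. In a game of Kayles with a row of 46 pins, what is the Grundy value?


Kayles: a move removes 1 or 2 adjacent pins from a contiguous row.
Removing pins from a row of k leaves two independent rows (a, b) with a + b = k - 1 (one pin) or a + b = k - 2 (two pins); an end removal gives a = 0.
By Sprague-Grundy, G(k) = mex{ G(a) XOR G(b) } over all these splits. G(0) = 0.
G(1): splits (0,0):0^0=0 -> mex({0}) = 1
G(2): splits (0,1):0^1=1 (0,0):0^0=0 -> mex({0, 1}) = 2
G(3): splits (0,2):0^2=2 (1,1):1^1=0 (0,1):0^1=1 -> mex({0, 1, 2}) = 3
G(4): splits (0,3):0^3=3 (1,2):1^2=3 (0,2):0^2=2 (1,1):1^1=0 -> mex({0, 2, 3}) = 1
G(5): splits (0,4):0^1=1 (1,3):1^3=2 (2,2):2^2=0 (0,3):0^3=3 (1,2):1^2=3 -> mex({0, 1, 2, 3}) = 4
G(6) = mex({0, 1, 2, 4}) = 3
G(7) = mex({0, 1, 3, 4, 5}) = 2
G(8) = mex({0, 2, 3, 5, 6}) = 1
G(9) = mex({0, 1, 2, 3, 6, 7}) = 4
G(10) = mex({0, 1, 3, 4, 5, 7}) = 2
G(11) = mex({0, 1, 2, 3, 4, 5}) = 6
G(12) = mex({0, 1, 2, 3, 5, 6, 7}) = 4
G(13) = mex({0, 2, 3, 4, 6, 7}) = 1
G(14) = mex({0, 1, 4, 5, 6, 7}) = 2
G(15) = mex({0, 1, 2, 3, 4, 5, 6}) = 7
G(16) = mex({0, 2, 3, 5, 6, 7}) = 1
G(17) = mex({0, 1, 2, 3, 5, 6, 7}) = 4
G(18) = mex({0, 1, 2, 4, 5, 6}) = 3
G(19) = mex({0, 1, 3, 4, 5, 7}) = 2
G(20) = mex({0, 2, 3, 4, 5, 6, 7}) = 1
G(21) = mex({0, 1, 2, 3, 5, 6, 7}) = 4
G(22) = mex({0, 1, 2, 3, 4, 5, 7}) = 6
G(23) = mex({0, 1, 2, 3, 4, 5, 6}) = 7
G(24) = mex({0, 1, 2, 3, 5, 6, 7}) = 4
G(25) = mex({0, 2, 3, 4, 6, 7}) = 1
G(26) = mex({0, 1, 3, 4, 5, 6, 7}) = 2
G(27) = mex({0, 1, 2, 3, 4, 5, 6, 7}) = 8
G(28) = mex({0, 1, 2, 3, 4, 6, 7, 8}) = 5
G(29) = mex({0, 1, 2, 3, 5, 6, 7, 8, 9}) = 4
G(30) = mex({0, 1, 2, 3, 4, 5, 6, 9, 10}) = 7
G(31) = mex({0, 1, 3, 4, 5, 7, 10, 11}) = 2
G(32) = mex({0, 2, 3, 4, 5, 6, 7, 9, 11}) = 1
G(33) = mex({0, 1, 2, 3, 4, 5, 6, 7, 9, 12}) = 8
G(34) = mex({0, 1, 2, 3, 4, 5, 7, 8, 11, 12}) = 6
G(35) = mex({0, 1, 2, 3, 4, 5, 6, 8, 9, 10, 11}) = 7
G(36) = mex({0, 1, 2, 3, 5, 6, 7, 9, 10}) = 4
G(37) = mex({0, 2, 3, 4, 6, 7, 9, 10, 11, 12}) = 1
G(38) = mex({0, 1, 3, 4, 5, 6, 7, 9, 10, 11, 12}) = 2
G(39) = mex({0, 1, 2, 4, 5, 6, 7, 9, 10, 12, 14}) = 3
G(40) = mex({0, 2, 3, 4, 6, 7, 11, 12, 14}) = 1
G(41) = mex({0, 1, 2, 3, 5, 6, 7, 9, 10, 11, 12}) = 4
G(42) = mex({0, 1, 2, 3, 4, 5, 6, 9, 10}) = 7
G(43) = mex({0, 1, 3, 4, 5, 7, 9, 10, 12, 15}) = 2
G(44) = mex({0, 2, 3, 4, 5, 6, 7, 9, 10, 12, 15}) = 1
G(45) = mex({0, 1, 2, 3, 4, 5, 6, 7, 9, 10, 12, 14}) = 8
G(46) = mex({0, 1, 3, 4, 5, 7, 8, 11, 12, 14}) = 2
Therefore G(46) = 2.

2


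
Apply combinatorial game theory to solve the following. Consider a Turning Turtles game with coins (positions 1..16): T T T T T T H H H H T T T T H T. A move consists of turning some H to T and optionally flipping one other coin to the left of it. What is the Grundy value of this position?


Coins: T T T T T T H H H H T T T T H T
Key fact: a single head at position k behaves exactly like a Nim heap of size k (turning it to T and optionally flipping a coin at j < k corresponds to moving the heap from k to j, or to 0), and heads combine as a disjunctive sum (two heads at the same place would cancel, matching j XOR j = 0). So the Nim-value is the XOR of the 1-indexed positions of the heads.
Face-up positions (1-indexed): [7, 8, 9, 10, 15]
XOR 0 with 7: 0 XOR 7 = 7
XOR 7 with 8: 7 XOR 8 = 15
XOR 15 with 9: 15 XOR 9 = 6
XOR 6 with 10: 6 XOR 10 = 12
XOR 12 with 15: 12 XOR 15 = 3
Nim-value = 3

3


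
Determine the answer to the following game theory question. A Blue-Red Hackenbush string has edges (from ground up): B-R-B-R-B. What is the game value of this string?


Edges (from ground): B-R-B-R-B
By Berlekamp's sign-expansion rule, a Blue-Red Hackenbush stalk has the value of the surreal number whose sign sequence is the edge sequence with B -> + and R -> -.
Sign sequence: +-+-+
Trace the sign expansion in the surreal number tree, starting from 0:
Edge 1: B (sign +) -> bounds (0, +inf), value = 1
Edge 2: R (sign -) -> bounds (0, 1), value = 1/2
Edge 3: B (sign +) -> bounds (1/2, 1), value = 3/4
Edge 4: R (sign -) -> bounds (1/2, 3/4), value = 5/8
Edge 5: B (sign +) -> bounds (5/8, 3/4), value = 11/16
Game value = 11/16

11/16


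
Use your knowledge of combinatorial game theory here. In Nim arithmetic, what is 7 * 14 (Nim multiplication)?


Nim multiplication is bilinear over XOR: (u XOR v) * w = (u*w) XOR (v*w).
So we split each operand into its bit components and XOR the pairwise Nim products.
7 = 1 + 2 + 4 (as XOR of powers of 2).
14 = 2 + 4 + 8 (as XOR of powers of 2).
Using the standard Nim-product table on single bits:
  2*2 = 3,   2*4 = 8,   2*8 = 12,
  4*4 = 6,   4*8 = 11,  8*8 = 13,
and  1*x = x (identity), k*l = l*k (commutative).
Pairwise Nim products:
  1 * 2 = 2
  1 * 4 = 4
  1 * 8 = 8
  2 * 2 = 3
  2 * 4 = 8
  2 * 8 = 12
  4 * 2 = 8
  4 * 4 = 6
  4 * 8 = 11
XOR them: 2 XOR 4 XOR 8 XOR 3 XOR 8 XOR 12 XOR 8 XOR 6 XOR 11 = 12.
Result: 7 * 14 = 12 (in Nim).

12


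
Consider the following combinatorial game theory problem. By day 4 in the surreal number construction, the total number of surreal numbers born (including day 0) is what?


Day 0: {|} = 0 is born. Count = 1.
Day n: the number of surreal numbers born by day n is 2^(n+1) - 1.
By day 0: 2^1 - 1 = 1
By day 1: 2^2 - 1 = 3
By day 2: 2^3 - 1 = 7
By day 3: 2^4 - 1 = 15
By day 4: 2^5 - 1 = 31
By day 4: 31 surreal numbers.

31


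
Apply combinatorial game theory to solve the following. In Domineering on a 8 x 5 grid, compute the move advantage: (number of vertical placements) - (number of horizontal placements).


Board is 8 x 5 (rows x cols).
Left (vertical) placements: (rows-1) * cols = 7 * 5 = 35
Right (horizontal) placements: rows * (cols-1) = 8 * 4 = 32
Advantage = Left - Right = 35 - 32 = 3

3


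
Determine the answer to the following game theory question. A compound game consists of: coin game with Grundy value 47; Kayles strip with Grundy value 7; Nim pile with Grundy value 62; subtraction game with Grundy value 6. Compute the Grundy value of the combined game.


By the Sprague-Grundy theorem, the Grundy value of a sum of games is the XOR of individual Grundy values.
coin game: Grundy value = 47. Running XOR: 0 XOR 47 = 47
Kayles strip: Grundy value = 7. Running XOR: 47 XOR 7 = 40
Nim pile: Grundy value = 62. Running XOR: 40 XOR 62 = 22
subtraction game: Grundy value = 6. Running XOR: 22 XOR 6 = 16
The combined Grundy value is 16.

16


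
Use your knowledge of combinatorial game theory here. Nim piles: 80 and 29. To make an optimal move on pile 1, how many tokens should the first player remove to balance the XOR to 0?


Piles: 80 and 29
Current XOR: 80 XOR 29 = 77 (non-zero, so this is an N-position).
To make the XOR zero, we need to find a move that balances the piles.
For pile 1 (size 80): target = 80 XOR 77 = 29
We reduce pile 1 from 80 to 29.
Tokens removed: 80 - 29 = 51
Verification: 29 XOR 29 = 0

51


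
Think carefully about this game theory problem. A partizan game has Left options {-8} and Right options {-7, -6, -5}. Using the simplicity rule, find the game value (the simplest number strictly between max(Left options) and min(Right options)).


Left options: {-8}, max = -8
Right options: {-7, -6, -5}, min = -7
All options are numbers and max(Left) < min(Right), so by the simplicity theorem the value is the simplest (earliest-born) number strictly between -8 and -7.
No integer lies strictly between -8 and -7, so the value is the dyadic rational m/2^k in the interval with the smallest k (then m odd); search k = 1, 2, ...:
Denominator 2: -15/2 lies strictly between -8 and -7 -- found.
The simplest number in the interval is -15/2.
Game value = -15/2

-15/2


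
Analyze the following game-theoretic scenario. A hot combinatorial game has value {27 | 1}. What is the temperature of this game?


The game is {27 | 1}, a switch {a | b} with numbers a > b.
Cooling {a | b} by t gives {a - t | b + t}, which stops being hot when a - t = b + t, i.e. at t = (a - b)/2. So the temperature of a switch is (a - b)/2.
Temperature = (Left option - Right option) / 2
= (27 - (1)) / 2
= 26 / 2
= 13

13


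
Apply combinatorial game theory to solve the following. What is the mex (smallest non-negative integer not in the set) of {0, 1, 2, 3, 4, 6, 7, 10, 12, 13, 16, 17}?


Set = {0, 1, 2, 3, 4, 6, 7, 10, 12, 13, 16, 17}
0 is in the set.
1 is in the set.
2 is in the set.
3 is in the set.
4 is in the set.
5 is NOT in the set. This is the mex.
mex = 5

5


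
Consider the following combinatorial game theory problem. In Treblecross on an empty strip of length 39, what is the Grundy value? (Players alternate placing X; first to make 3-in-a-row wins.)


Treblecross: place X on empty cells; 3-in-a-row wins.
Playing within two cells of an existing X lets the opponent win at once, so sensible play treats the cells i-2..i+2 around each X as dead. The player left with no safe cell loses, so this is a normal-play take-away game on strips of safe cells.
Placing X at cell i (0-indexed) of a strip of k safe cells leaves independent strips of sizes max(0, i-2) and max(0, k-i-3). Hence G(k) = mex{ G(max(0,i-2)) XOR G(max(0,k-i-3)) : 0 <= i < k }, with G(0) = 0.
G(1): splits (0,0):0^0=0 -> mex({0}) = 1
G(2): splits (0,0):0^0=0 -> mex({0}) = 1
G(3): splits (0,0):0^0=0 -> mex({0}) = 1
G(4): splits (0,1):0^1=1 (0,0):0^0=0 -> mex({0, 1}) = 2
G(5): splits (0,2):0^1=1 (0,1):0^1=1 (0,0):0^0=0 -> mex({0, 1}) = 2
G(6) = mex({1}) = 0
G(7) = mex({0, 1, 2}) = 3
G(8) = mex({0, 1, 2}) = 3
G(9) = mex({0, 2}) = 1
G(10) = mex({0, 2, 3}) = 1
G(11) = mex({0, 3}) = 1
G(12) = mex({1, 3}) = 0
G(13) = mex({0, 1, 2, 3}) = 4
G(14) = mex({0, 1, 2}) = 3
G(15) = mex({0, 1, 2}) = 3
G(16) = mex({0, 1, 2, 4}) = 3
G(17) = mex({0, 1, 3, 4}) = 2
G(18) = mex({0, 1, 3, 4}) = 2
G(19) = mex({0, 1, 3, 5}) = 2
G(20) = mex({0, 1, 2, 3, 5}) = 4
G(21) = mex({0, 1, 2, 3, 5}) = 4
G(22) = mex({1, 2, 6}) = 0
G(23) = mex({0, 1, 2, 3, 4, 6}) = 5
G(24) = mex({0, 1, 2, 3, 4}) = 5
G(25) = mex({0, 1, 3, 4, 7}) = 2
G(26) = mex({0, 1, 3, 4, 5, 7}) = 2
G(27) = mex({0, 1, 3, 5}) = 2
G(28) = mex({0, 1, 2, 5}) = 3
G(29) = mex({0, 1, 2, 4, 5, 6}) = 3
G(30) = mex({1, 2, 4, 6}) = 0
G(31) = mex({0, 1, 2, 3, 4, 6}) = 5
G(32) = mex({1, 2, 3, 4, 7}) = 0
G(33) = mex({0, 3, 7}) = 1
G(34) = mex({0, 2, 3, 5, 7}) = 1
G(35) = mex({0, 2, 3, 5, 6}) = 1
G(36) = mex({0, 1, 2, 5, 6}) = 3
G(37) = mex({0, 1, 2, 4, 5, 6}) = 3
G(38) = mex({0, 1, 2, 4}) = 3
G(39) = mex({0, 1, 2, 3, 4, 7}) = 5
Therefore G(39) = 5.

5


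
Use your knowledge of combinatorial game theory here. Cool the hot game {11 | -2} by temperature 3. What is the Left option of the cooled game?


Original game: {11 | -2} (a switch {a | b} with a > b).
Cooling by t (for t below the temperature (a - b)/2 = 13/2) taxes each move by t: {a | b} cooled by t is {a - t | b + t}.
Cooling amount: t = 3
Cooled Left option: 11 - 3 = 8
Cooled Right option: -2 + 3 = 1
Cooled game: {8 | 1}
Left option = 8

8


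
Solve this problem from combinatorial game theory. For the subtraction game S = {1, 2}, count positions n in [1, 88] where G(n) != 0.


Subtraction set S = {1, 2}, so G(n) = n mod 3.
G(n) = 0 when n is a multiple of 3.
Multiples of 3 in [1, 88]: 29
N-positions (nonzero Grundy) = 88 - 29 = 59

59
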